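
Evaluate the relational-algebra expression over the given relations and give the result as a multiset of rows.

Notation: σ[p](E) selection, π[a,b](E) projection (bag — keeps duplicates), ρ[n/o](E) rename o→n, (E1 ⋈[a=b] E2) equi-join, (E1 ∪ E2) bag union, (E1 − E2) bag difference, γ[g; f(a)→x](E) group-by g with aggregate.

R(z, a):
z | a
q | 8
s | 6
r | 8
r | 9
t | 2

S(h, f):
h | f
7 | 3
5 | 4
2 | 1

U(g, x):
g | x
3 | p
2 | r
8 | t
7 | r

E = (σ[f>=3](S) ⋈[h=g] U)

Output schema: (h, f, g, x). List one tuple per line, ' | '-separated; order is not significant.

Per-node cardinality:
  S → 3
  σ[f>=3](S) → 2
  U → 4
  (σ[f>=3](S) ⋈[h=g] U) → 1

== RESULT ==
h | f | g | x
7 | 3 | 7 | r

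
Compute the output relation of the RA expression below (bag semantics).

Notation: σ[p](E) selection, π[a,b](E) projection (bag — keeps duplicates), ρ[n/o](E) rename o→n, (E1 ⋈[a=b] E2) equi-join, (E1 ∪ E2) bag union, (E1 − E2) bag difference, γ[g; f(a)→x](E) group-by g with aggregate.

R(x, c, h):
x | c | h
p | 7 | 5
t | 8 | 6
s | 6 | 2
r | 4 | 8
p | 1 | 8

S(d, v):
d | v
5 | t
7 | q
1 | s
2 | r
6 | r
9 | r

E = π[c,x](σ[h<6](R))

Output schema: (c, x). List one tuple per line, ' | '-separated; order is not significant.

Stepwise |·|:
  R → 5
  σ[h<6](R) → 2
  π[c,x](σ[h<6](R)) → 2

== RESULT ==
c | x
6 | s
7 | p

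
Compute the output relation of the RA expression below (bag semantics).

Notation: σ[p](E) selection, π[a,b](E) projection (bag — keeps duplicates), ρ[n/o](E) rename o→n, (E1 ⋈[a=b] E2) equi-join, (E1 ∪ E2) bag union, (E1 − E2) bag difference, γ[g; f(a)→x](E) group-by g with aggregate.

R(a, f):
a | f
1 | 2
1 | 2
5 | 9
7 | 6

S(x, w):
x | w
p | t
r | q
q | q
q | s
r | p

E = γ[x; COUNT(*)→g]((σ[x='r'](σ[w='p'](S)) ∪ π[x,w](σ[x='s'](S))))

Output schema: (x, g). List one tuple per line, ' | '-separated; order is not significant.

Subexpression sizes:
  S → 5
  σ[w='p'](S) → 1
  σ[x='r'](σ[w='p'](S)) → 1
  S → 5
  σ[x='s'](S) → 0
  π[x,w](σ[x='s'](S)) → 0
  (σ[x='r'](σ[w='p'](S)) ∪ π[x,w](σ[x='s'](S))) → 1
  γ[x; COUNT(*)→g]((σ[x='r'](σ[w='p'](S)) ∪ π[x,w](σ[x='s'](S)))) → 1

== RESULT ==
x | g
r | 1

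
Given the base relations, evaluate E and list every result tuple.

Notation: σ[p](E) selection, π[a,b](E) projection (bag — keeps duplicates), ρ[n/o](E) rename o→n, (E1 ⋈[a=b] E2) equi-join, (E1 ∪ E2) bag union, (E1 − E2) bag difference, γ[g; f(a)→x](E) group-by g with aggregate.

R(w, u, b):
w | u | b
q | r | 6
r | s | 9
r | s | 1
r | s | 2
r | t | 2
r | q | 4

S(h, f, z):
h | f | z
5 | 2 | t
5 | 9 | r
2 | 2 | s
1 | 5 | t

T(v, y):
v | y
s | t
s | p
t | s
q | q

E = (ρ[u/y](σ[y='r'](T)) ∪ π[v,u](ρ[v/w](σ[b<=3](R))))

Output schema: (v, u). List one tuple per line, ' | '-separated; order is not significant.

Subexpression sizes:
  T → 4
  σ[y='r'](T) → 0
  ρ[u/y](σ[y='r'](T)) → 0
  R → 6
  σ[b<=3](R) → 3
  ρ[v/w](σ[b<=3](R)) → 3
  π[v,u](ρ[v/w](σ[b<=3](R))) → 3
  (ρ[u/y](σ[y='r'](T)) ∪ π[v,u](ρ[v/w](σ[b<=3](R)))) → 3

== RESULT ==
v | u
r | s
r | s
r | t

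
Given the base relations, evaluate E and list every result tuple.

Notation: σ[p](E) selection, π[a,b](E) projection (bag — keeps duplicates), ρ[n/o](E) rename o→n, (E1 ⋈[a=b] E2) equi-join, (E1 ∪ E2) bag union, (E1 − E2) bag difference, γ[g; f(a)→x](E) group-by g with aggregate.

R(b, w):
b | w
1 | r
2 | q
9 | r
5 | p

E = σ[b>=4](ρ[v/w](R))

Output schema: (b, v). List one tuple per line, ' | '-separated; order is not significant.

Stepwise |·|:
  R → 4
  ρ[v/w](R) → 4
  σ[b>=4](ρ[v/w](R)) → 2

== RESULT ==
b | v
5 | p
9 | r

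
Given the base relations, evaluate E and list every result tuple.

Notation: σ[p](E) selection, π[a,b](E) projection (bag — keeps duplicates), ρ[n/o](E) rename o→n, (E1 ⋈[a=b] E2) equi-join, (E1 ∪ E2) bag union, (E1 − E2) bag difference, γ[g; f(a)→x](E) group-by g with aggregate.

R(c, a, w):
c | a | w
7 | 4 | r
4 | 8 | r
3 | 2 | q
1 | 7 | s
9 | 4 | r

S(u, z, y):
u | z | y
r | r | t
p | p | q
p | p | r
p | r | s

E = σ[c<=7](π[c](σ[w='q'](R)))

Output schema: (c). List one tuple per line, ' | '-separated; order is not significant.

Stepwise |·|:
  R → 5
  σ[w='q'](R) → 1
  π[c](σ[w='q'](R)) → 1
  σ[c<=7](π[c](σ[w='q'](R))) → 1

== RESULT ==
c
3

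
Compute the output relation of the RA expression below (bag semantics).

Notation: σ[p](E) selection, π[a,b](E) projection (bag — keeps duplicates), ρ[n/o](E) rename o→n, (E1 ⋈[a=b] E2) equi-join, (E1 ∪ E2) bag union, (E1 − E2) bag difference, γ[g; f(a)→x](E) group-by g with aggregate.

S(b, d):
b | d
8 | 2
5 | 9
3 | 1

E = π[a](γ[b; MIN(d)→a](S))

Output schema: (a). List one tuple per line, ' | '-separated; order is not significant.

Subexpression sizes:
  S → 3
  γ[b; MIN(d)→a](S) → 3
  π[a](γ[b; MIN(d)→a](S)) → 3

== RESULT ==
a
1
2
9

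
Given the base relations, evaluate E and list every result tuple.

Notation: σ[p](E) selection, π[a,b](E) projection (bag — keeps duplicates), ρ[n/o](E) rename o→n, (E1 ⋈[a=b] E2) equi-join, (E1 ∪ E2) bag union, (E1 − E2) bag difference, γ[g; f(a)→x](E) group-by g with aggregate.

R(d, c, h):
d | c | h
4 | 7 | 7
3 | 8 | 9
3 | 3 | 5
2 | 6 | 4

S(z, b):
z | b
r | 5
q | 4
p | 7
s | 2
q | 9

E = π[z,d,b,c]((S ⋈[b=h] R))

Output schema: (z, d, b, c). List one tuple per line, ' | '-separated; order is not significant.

Subexpression sizes:
  S → 5
  R → 4
  (S ⋈[b=h] R) → 4
  π[z,d,b,c]((S ⋈[b=h] R)) → 4

== RESULT ==
z | d | b | c
p | 4 | 7 | 7
q | 2 | 4 | 6
q | 3 | 9 | 8
r | 3 | 5 | 3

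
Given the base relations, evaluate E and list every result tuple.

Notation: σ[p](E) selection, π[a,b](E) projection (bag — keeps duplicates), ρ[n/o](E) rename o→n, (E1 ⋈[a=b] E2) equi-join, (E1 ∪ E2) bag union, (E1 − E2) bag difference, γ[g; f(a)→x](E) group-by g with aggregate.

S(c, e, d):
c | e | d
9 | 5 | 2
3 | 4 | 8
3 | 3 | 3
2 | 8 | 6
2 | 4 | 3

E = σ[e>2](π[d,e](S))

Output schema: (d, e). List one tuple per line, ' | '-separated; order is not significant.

Per-node cardinality:
  S → 5
  π[d,e](S) → 5
  σ[e>2](π[d,e](S)) → 5

== RESULT ==
d | e
2 | 5
3 | 3
3 | 4
6 | 8
8 | 4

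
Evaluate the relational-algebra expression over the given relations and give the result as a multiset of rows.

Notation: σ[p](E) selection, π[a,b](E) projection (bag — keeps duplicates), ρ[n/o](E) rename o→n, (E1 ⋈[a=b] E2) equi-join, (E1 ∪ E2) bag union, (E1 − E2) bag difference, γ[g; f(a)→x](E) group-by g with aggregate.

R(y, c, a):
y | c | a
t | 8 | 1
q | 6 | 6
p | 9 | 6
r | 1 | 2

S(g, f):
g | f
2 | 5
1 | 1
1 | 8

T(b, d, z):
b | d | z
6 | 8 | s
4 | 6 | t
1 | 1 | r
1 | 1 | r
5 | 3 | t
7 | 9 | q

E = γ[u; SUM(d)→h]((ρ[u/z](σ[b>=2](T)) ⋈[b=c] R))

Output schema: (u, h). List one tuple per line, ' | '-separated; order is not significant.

Row counts bottom-up:
  T → 6
  σ[b>=2](T) → 4
  ρ[u/z](σ[b>=2](T)) → 4
  R → 4
  (ρ[u/z](σ[b>=2](T)) ⋈[b=c] R) → 1
  γ[u; SUM(d)→h]((ρ[u/z](σ[b>=2](T)) ⋈[b=c] R)) → 1

== RESULT ==
u | h
s | 8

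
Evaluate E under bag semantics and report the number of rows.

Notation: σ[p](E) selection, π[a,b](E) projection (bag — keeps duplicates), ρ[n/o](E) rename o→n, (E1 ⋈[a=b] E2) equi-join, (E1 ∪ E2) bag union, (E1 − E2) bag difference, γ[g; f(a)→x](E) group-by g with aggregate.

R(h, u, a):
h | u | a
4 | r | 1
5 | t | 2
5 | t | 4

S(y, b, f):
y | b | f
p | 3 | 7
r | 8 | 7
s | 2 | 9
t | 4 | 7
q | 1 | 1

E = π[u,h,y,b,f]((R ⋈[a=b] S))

Stepwise |·|:
  R → 3
  S → 5
  (R ⋈[a=b] S) → 3
  π[u,h,y,b,f]((R ⋈[a=b] S)) → 3

|E| = 3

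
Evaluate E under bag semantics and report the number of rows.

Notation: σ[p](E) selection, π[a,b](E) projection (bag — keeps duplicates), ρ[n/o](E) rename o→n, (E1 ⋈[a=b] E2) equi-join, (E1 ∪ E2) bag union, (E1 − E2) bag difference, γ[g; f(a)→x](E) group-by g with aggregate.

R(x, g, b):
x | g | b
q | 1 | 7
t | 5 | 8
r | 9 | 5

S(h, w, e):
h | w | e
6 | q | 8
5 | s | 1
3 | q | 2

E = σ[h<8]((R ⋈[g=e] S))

Stepwise |·|:
  R → 3
  S → 3
  (R ⋈[g=e] S) → 1
  σ[h<8]((R ⋈[g=e] S)) → 1

|E| = 1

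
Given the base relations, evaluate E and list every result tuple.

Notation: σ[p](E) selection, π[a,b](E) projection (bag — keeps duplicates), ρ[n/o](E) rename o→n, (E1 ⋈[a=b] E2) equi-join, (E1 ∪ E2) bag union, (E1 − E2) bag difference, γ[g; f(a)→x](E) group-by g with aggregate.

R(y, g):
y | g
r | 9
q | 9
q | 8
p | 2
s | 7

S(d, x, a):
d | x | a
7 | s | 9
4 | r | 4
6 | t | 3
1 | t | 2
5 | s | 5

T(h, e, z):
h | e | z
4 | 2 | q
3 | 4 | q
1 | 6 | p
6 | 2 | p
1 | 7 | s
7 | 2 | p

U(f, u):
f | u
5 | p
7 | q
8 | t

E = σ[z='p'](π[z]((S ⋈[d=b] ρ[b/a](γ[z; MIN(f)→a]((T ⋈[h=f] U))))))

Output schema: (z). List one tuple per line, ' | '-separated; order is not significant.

Row counts bottom-up:
  S → 5
  T → 6
  U → 3
  (T ⋈[h=f] U) → 1
  γ[z; MIN(f)→a]((T ⋈[h=f] U)) → 1
  ρ[b/a](γ[z; MIN(f)→a]((T ⋈[h=f] U))) → 1
  (S ⋈[d=b] ρ[b/a](γ[z; MIN(f)→a]((T ⋈[h=f] U)))) → 1
  π[z]((S ⋈[d=b] ρ[b/a](γ[z; MIN(f)→a]((T ⋈[h=f] U))))) → 1
  σ[z='p'](π[z]((S ⋈[d=b] ρ[b/a](γ[z; MIN(f)→a]((T ⋈[h=f] U)))))) → 1

== RESULT ==
z
p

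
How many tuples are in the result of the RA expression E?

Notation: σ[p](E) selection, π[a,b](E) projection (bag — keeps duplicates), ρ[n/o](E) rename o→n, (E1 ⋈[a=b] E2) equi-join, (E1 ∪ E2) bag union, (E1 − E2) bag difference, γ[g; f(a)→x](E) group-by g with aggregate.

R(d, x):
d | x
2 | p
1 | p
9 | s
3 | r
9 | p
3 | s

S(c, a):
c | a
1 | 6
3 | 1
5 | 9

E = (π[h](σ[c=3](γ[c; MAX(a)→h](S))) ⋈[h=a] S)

Row counts bottom-up:
  S → 3
  γ[c; MAX(a)→h](S) → 3
  σ[c=3](γ[c; MAX(a)→h](S)) → 1
  π[h](σ[c=3](γ[c; MAX(a)→h](S))) → 1
  S → 3
  (π[h](σ[c=3](γ[c; MAX(a)→h](S))) ⋈[h=a] S) → 1

|E| = 1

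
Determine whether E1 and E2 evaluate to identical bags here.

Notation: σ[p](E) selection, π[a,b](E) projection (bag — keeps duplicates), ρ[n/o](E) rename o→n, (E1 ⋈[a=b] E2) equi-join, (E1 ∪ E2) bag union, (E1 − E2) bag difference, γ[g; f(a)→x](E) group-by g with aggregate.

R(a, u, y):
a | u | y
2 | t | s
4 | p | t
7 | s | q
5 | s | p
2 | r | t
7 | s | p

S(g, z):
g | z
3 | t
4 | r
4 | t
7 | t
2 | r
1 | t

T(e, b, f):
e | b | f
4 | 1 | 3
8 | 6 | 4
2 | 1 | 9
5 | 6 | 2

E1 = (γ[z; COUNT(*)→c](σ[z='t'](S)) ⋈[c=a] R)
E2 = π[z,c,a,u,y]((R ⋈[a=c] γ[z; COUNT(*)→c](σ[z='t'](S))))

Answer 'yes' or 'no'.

E1 subexpression sizes:
  S → 6
  σ[z='t'](S) → 4
  γ[z; COUNT(*)→c](σ[z='t'](S)) → 1
  R → 6
  (γ[z; COUNT(*)→c](σ[z='t'](S)) ⋈[c=a] R) → 1
E2 subexpression sizes:
  R → 6
  S → 6
  σ[z='t'](S) → 4
  γ[z; COUNT(*)→c](σ[z='t'](S)) → 1
  (R ⋈[a=c] γ[z; COUNT(*)→c](σ[z='t'](S))) → 1
  π[z,c,a,u,y]((R ⋈[a=c] γ[z; COUNT(*)→c](σ[z='t'](S)))) → 1

E1 and E2 produce the same multiset:
z | c | a | u | y
t | 4 | 4 | p | t

yes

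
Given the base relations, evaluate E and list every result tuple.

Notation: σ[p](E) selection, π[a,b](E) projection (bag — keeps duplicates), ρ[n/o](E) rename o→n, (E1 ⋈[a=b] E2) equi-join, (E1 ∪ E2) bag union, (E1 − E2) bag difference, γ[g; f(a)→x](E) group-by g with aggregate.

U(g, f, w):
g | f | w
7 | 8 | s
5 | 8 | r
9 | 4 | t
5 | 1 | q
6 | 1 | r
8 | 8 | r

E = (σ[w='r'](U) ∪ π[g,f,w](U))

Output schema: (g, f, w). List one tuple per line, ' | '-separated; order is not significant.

Subexpression sizes:
  U → 6
  σ[w='r'](U) → 3
  U → 6
  π[g,f,w](U) → 6
  (σ[w='r'](U) ∪ π[g,f,w](U)) → 9

== RESULT ==
g | f | w
5 | 1 | q
5 | 8 | r
5 | 8 | r
6 | 1 | r
6 | 1 | r
7 | 8 | s
8 | 8 | r
8 | 8 | r
9 | 4 | t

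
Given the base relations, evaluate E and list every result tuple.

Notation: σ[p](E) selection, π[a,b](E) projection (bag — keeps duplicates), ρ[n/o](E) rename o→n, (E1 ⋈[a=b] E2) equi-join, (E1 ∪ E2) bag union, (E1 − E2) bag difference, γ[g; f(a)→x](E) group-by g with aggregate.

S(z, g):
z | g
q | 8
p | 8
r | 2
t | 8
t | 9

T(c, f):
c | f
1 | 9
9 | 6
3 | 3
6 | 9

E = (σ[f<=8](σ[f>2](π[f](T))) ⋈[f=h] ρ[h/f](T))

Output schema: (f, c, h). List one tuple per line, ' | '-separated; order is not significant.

Row counts bottom-up:
  T → 4
  π[f](T) → 4
  σ[f>2](π[f](T)) → 4
  σ[f<=8](σ[f>2](π[f](T))) → 2
  T → 4
  ρ[h/f](T) → 4
  (σ[f<=8](σ[f>2](π[f](T))) ⋈[f=h] ρ[h/f](T)) → 2

== RESULT ==
f | c | h
3 | 3 | 3
6 | 9 | 6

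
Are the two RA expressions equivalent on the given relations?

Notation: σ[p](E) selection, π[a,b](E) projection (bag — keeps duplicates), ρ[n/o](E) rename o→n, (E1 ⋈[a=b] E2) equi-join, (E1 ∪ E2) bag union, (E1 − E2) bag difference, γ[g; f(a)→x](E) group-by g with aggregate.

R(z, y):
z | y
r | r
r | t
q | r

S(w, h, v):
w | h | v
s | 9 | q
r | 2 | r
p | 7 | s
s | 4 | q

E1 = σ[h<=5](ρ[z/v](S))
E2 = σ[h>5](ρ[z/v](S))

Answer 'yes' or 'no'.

E1 stepwise |·|:
  S → 4
  ρ[z/v](S) → 4
  σ[h<=5](ρ[z/v](S)) → 2
E2 stepwise |·|:
  S → 4
  ρ[z/v](S) → 4
  σ[h>5](ρ[z/v](S)) → 2

E1 result:
w | h | z
r | 2 | r
s | 4 | q
E2 result:
w | h | z
p | 7 | s
s | 9 | q
Witness: ('r', 2, 'r') appears 1× in E1 but 0× in E2.

no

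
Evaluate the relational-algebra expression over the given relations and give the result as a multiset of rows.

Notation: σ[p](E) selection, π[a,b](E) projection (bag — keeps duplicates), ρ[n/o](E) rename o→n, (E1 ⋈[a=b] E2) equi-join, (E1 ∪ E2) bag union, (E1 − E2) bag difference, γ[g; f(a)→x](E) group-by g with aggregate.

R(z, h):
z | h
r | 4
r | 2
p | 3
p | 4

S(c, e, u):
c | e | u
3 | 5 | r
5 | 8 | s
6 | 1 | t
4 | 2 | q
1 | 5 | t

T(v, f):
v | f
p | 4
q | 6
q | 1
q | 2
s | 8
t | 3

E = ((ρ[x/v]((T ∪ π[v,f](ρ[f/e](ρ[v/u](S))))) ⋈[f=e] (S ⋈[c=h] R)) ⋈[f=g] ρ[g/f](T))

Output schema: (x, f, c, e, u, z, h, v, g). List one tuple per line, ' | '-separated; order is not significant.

Subexpression sizes:
  T → 6
  S → 5
  ρ[v/u](S) → 5
  ρ[f/e](ρ[v/u](S)) → 5
  π[v,f](ρ[f/e](ρ[v/u](S))) → 5
  (T ∪ π[v,f](ρ[f/e](ρ[v/u](S)))) → 11
  ρ[x/v]((T ∪ π[v,f](ρ[f/e](ρ[v/u](S))))) → 11
  S → 5
  R → 4
  (S ⋈[c=h] R) → 3
  (ρ[x/v]((T ∪ π[v,f](ρ[f/e](ρ[v/u](S))))) ⋈[f=e] (S ⋈[c=h] R)) → 6
  T → 6
  ρ[g/f](T) → 6
  ((ρ[x/v]((T ∪ π[v,f](ρ[f/e](ρ[v/u](S))))) ⋈[f=e] (S ⋈[c=h] R)) ⋈[f=g] ρ[g/f](T)) → 4

== RESULT ==
x | f | c | e | u | z | h | v | g
q | 2 | 4 | 2 | q | p | 4 | q | 2
q | 2 | 4 | 2 | q | p | 4 | q | 2
q | 2 | 4 | 2 | q | r | 4 | q | 2
q | 2 | 4 | 2 | q | r | 4 | q | 2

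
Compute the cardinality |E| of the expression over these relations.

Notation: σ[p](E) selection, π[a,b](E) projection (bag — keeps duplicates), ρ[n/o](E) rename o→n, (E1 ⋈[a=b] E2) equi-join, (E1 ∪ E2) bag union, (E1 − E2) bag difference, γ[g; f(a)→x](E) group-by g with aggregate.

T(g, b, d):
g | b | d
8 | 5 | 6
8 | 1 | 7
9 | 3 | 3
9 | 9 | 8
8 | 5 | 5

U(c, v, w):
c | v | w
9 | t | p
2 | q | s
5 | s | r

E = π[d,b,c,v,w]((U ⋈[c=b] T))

Row counts bottom-up:
  U → 3
  T → 5
  (U ⋈[c=b] T) → 3
  π[d,b,c,v,w]((U ⋈[c=b] T)) → 3

|E| = 3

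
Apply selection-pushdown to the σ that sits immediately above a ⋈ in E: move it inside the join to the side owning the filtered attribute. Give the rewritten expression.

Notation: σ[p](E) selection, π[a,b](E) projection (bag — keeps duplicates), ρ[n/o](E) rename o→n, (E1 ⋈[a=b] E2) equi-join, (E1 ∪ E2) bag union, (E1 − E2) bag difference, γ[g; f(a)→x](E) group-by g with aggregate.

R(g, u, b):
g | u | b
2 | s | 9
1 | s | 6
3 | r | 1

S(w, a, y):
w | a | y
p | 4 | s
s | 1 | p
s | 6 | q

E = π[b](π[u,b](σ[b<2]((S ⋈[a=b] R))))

σ filters on b, owned by the right side.
E' = π[b](π[u,b]((S ⋈[a=b] σ[b<2](R))))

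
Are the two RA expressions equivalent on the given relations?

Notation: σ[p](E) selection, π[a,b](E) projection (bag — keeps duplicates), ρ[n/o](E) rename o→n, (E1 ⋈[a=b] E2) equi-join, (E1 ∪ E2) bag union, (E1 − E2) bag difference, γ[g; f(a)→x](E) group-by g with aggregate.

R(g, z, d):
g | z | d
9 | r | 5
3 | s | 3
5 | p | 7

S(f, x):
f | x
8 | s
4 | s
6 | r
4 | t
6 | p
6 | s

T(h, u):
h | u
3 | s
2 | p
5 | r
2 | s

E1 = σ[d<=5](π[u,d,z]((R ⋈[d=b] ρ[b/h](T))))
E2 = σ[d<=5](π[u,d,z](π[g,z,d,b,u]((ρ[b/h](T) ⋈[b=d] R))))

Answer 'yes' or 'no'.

E1 subexpression sizes:
  R → 3
  T → 4
  ρ[b/h](T) → 4
  (R ⋈[d=b] ρ[b/h](T)) → 2
  π[u,d,z]((R ⋈[d=b] ρ[b/h](T))) → 2
  σ[d<=5](π[u,d,z]((R ⋈[d=b] ρ[b/h](T)))) → 2
E2 subexpression sizes:
  T → 4
  ρ[b/h](T) → 4
  R → 3
  (ρ[b/h](T) ⋈[b=d] R) → 2
  π[g,z,d,b,u]((ρ[b/h](T) ⋈[b=d] R)) → 2
  π[u,d,z](π[g,z,d,b,u]((ρ[b/h](T) ⋈[b=d] R))) → 2
  σ[d<=5](π[u,d,z](π[g,z,d,b,u]((ρ[b/h](T) ⋈[b=d] R)))) → 2

E1 and E2 produce the same multiset:
u | d | z
r | 5 | r
s | 3 | s

yes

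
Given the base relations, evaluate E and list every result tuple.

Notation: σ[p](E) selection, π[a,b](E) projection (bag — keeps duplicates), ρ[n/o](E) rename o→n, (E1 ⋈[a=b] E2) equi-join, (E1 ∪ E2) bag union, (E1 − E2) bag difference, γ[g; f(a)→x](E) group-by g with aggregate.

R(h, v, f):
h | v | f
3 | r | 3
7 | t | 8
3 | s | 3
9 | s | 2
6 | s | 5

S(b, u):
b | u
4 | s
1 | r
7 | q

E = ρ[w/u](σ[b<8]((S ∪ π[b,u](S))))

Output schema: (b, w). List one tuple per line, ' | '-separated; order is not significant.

Per-node cardinality:
  S → 3
  S → 3
  π[b,u](S) → 3
  (S ∪ π[b,u](S)) → 6
  σ[b<8]((S ∪ π[b,u](S))) → 6
  ρ[w/u](σ[b<8]((S ∪ π[b,u](S)))) → 6

== RESULT ==
b | w
1 | r
1 | r
4 | s
4 | s
7 | q
7 | q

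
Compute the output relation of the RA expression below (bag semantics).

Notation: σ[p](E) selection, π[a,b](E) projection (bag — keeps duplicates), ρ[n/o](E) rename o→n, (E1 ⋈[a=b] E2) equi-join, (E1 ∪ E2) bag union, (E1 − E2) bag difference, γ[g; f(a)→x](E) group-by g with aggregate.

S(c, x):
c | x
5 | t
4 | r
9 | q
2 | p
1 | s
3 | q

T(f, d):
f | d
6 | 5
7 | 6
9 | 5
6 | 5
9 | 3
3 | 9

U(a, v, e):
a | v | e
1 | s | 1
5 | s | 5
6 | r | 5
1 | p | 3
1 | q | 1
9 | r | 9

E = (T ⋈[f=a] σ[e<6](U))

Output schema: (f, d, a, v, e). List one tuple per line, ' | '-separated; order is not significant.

Row counts bottom-up:
  T → 6
  U → 6
  σ[e<6](U) → 5
  (T ⋈[f=a] σ[e<6](U)) → 2

== RESULT ==
f | d | a | v | e
6 | 5 | 6 | r | 5
6 | 5 | 6 | r | 5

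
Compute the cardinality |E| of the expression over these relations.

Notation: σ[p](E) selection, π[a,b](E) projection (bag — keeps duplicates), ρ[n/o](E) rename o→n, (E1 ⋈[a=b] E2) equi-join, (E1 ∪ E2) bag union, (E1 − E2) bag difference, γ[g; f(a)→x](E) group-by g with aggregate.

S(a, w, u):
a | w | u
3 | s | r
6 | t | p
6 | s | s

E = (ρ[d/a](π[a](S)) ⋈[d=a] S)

Stepwise |·|:
  S → 3
  π[a](S) → 3
  ρ[d/a](π[a](S)) → 3
  S → 3
  (ρ[d/a](π[a](S)) ⋈[d=a] S) → 5

|E| = 5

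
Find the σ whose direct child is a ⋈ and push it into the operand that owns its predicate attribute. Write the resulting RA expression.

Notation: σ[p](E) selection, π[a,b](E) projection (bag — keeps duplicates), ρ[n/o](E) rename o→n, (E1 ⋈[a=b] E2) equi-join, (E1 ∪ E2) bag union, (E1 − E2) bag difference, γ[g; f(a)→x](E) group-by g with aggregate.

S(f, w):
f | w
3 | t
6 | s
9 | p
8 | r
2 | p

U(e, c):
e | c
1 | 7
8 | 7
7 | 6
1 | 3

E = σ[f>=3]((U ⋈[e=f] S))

σ filters on f, owned by the right side.
E' = (U ⋈[e=f] σ[f>=3](S))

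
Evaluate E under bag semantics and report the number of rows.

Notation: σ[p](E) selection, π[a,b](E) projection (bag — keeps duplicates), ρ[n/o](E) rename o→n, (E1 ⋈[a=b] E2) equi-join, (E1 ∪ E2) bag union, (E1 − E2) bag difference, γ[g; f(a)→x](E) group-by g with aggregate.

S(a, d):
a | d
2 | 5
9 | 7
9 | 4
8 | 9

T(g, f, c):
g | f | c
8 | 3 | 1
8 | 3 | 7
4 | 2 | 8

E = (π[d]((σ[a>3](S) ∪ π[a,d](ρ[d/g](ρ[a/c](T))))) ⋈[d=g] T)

Per-node cardinality:
  S → 4
  σ[a>3](S) → 3
  T → 3
  ρ[a/c](T) → 3
  ρ[d/g](ρ[a/c](T)) → 3
  π[a,d](ρ[d/g](ρ[a/c](T))) → 3
  (σ[a>3](S) ∪ π[a,d](ρ[d/g](ρ[a/c](T)))) → 6
  π[d]((σ[a>3](S) ∪ π[a,d](ρ[d/g](ρ[a/c](T))))) → 6
  T → 3
  (π[d]((σ[a>3](S) ∪ π[a,d](ρ[d/g](ρ[a/c](T))))) ⋈[d=g] T) → 6

|E| = 6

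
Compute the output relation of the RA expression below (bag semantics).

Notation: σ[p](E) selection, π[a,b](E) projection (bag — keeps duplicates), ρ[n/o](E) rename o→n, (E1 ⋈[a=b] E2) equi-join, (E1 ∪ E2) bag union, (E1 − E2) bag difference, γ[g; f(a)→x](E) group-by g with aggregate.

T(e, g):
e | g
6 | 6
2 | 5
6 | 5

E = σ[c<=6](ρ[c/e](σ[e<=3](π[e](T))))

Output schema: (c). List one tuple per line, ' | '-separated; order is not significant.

Per-node cardinality:
  T → 3
  π[e](T) → 3
  σ[e<=3](π[e](T)) → 1
  ρ[c/e](σ[e<=3](π[e](T))) → 1
  σ[c<=6](ρ[c/e](σ[e<=3](π[e](T)))) → 1

== RESULT ==
c
2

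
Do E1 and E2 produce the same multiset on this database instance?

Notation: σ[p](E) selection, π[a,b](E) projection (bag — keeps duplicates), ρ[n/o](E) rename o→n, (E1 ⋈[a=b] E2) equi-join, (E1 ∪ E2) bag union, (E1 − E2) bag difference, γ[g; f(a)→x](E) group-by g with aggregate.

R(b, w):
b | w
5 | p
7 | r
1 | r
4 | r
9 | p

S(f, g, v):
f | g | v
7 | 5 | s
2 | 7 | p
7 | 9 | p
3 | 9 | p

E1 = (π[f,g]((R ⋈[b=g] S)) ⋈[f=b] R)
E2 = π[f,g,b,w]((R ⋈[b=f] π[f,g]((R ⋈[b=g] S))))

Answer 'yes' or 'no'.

E1 per-node cardinality:
  R → 5
  S → 4
  (R ⋈[b=g] S) → 4
  π[f,g]((R ⋈[b=g] S)) → 4
  R → 5
  (π[f,g]((R ⋈[b=g] S)) ⋈[f=b] R) → 2
E2 per-node cardinality:
  R → 5
  R → 5
  S → 4
  (R ⋈[b=g] S) → 4
  π[f,g]((R ⋈[b=g] S)) → 4
  (R ⋈[b=f] π[f,g]((R ⋈[b=g] S))) → 2
  π[f,g,b,w]((R ⋈[b=f] π[f,g]((R ⋈[b=g] S)))) → 2

E1 and E2 produce the same multiset:
f | g | b | w
7 | 5 | 7 | r
7 | 9 | 7 | r

yes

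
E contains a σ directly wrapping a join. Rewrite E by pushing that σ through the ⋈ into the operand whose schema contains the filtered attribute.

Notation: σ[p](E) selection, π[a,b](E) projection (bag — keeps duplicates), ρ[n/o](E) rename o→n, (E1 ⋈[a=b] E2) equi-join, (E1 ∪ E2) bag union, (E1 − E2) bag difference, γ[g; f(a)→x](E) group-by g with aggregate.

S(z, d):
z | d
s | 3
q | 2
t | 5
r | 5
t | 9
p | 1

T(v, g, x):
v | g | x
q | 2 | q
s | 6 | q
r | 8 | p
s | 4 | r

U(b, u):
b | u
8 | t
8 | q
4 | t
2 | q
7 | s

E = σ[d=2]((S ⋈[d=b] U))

σ filters on d, owned by the left side.
E' = (σ[d=2](S) ⋈[d=b] U)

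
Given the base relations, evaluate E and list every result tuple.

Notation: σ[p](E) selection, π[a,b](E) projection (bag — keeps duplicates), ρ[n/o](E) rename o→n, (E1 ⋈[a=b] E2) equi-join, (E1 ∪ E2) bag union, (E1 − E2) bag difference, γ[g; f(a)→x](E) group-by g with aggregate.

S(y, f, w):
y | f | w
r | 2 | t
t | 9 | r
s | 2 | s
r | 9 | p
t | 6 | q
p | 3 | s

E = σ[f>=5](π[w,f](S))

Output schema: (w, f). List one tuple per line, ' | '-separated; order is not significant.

Stepwise |·|:
  S → 6
  π[w,f](S) → 6
  σ[f>=5](π[w,f](S)) → 3

== RESULT ==
w | f
p | 9
q | 6
r | 9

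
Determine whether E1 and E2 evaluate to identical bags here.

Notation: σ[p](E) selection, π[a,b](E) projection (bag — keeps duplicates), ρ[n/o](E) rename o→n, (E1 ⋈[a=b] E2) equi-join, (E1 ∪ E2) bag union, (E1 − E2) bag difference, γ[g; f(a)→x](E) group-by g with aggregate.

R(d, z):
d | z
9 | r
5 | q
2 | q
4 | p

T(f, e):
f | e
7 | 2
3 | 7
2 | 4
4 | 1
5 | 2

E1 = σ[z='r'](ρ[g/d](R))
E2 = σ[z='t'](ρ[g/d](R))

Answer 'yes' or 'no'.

E1 per-node cardinality:
  R → 4
  ρ[g/d](R) → 4
  σ[z='r'](ρ[g/d](R)) → 1
E2 per-node cardinality:
  R → 4
  ρ[g/d](R) → 4
  σ[z='t'](ρ[g/d](R)) → 0

E1 result:
g | z
9 | r
E2 result:
g | z
(0 rows)
Witness: (9, 'r') appears 1× in E1 but 0× in E2.

no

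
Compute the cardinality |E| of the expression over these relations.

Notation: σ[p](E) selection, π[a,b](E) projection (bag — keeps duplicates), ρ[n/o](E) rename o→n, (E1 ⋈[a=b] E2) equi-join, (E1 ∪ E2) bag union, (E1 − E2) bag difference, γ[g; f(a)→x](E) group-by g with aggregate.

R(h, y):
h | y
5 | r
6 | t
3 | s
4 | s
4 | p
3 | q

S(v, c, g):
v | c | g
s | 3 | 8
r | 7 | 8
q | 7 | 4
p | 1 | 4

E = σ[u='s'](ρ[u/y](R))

Stepwise |·|:
  R → 6
  ρ[u/y](R) → 6
  σ[u='s'](ρ[u/y](R)) → 2

|E| = 2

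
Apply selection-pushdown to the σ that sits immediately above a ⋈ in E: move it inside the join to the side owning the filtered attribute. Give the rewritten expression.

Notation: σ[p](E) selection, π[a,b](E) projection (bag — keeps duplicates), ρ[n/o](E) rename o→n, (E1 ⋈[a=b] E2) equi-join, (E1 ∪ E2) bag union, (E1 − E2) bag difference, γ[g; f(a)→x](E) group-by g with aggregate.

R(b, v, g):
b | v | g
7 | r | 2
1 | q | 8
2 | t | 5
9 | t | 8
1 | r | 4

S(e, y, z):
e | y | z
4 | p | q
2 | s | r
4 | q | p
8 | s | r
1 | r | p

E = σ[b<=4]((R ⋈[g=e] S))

σ filters on b, owned by the left side.
E' = (σ[b<=4](R) ⋈[g=e] S)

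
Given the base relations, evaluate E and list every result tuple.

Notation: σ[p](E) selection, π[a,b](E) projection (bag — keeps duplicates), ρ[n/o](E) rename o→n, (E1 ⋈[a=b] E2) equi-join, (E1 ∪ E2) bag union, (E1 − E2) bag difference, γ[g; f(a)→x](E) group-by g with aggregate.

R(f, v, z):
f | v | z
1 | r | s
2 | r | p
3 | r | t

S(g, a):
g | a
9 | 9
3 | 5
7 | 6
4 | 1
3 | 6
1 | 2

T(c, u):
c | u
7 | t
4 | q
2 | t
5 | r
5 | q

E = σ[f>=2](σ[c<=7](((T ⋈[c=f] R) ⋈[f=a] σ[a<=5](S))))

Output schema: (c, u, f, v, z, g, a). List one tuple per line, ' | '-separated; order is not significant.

Row counts bottom-up:
  T → 5
  R → 3
  (T ⋈[c=f] R) → 1
  S → 6
  σ[a<=5](S) → 3
  ((T ⋈[c=f] R) ⋈[f=a] σ[a<=5](S)) → 1
  σ[c<=7](((T ⋈[c=f] R) ⋈[f=a] σ[a<=5](S))) → 1
  σ[f>=2](σ[c<=7](((T ⋈[c=f] R) ⋈[f=a] σ[a<=5](S)))) → 1

== RESULT ==
c | u | f | v | z | g | a
2 | t | 2 | r | p | 1 | 2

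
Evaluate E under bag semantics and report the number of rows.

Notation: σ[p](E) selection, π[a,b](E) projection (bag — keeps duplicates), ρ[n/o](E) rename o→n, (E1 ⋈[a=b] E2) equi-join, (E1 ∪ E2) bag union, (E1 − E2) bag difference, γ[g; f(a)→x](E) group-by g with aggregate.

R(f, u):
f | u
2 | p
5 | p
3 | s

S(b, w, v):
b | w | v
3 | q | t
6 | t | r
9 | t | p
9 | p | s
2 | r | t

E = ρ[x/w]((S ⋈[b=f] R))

Stepwise |·|:
  S → 5
  R → 3
  (S ⋈[b=f] R) → 2
  ρ[x/w]((S ⋈[b=f] R)) → 2

|E| = 2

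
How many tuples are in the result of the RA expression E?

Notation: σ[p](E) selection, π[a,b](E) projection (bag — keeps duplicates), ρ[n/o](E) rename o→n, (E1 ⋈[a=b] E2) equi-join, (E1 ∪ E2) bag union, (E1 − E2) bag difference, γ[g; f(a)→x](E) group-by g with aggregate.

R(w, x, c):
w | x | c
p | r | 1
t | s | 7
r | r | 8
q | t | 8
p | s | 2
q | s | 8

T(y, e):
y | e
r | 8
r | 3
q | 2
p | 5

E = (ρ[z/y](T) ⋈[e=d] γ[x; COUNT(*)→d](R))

Per-node cardinality:
  T → 4
  ρ[z/y](T) → 4
  R → 6
  γ[x; COUNT(*)→d](R) → 3
  (ρ[z/y](T) ⋈[e=d] γ[x; COUNT(*)→d](R)) → 2

|E| = 2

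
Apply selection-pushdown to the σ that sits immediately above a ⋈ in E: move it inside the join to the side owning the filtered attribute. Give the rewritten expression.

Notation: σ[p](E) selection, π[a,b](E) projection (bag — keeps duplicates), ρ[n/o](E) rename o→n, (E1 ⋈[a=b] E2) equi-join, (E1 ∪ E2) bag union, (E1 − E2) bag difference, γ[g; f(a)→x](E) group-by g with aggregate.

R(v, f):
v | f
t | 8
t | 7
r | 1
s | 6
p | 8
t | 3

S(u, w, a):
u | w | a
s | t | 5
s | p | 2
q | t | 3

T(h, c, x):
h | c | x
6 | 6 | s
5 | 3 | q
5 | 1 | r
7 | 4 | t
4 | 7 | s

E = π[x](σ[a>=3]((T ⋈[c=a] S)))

σ filters on a, owned by the right side.
E' = π[x]((T ⋈[c=a] σ[a>=3](S)))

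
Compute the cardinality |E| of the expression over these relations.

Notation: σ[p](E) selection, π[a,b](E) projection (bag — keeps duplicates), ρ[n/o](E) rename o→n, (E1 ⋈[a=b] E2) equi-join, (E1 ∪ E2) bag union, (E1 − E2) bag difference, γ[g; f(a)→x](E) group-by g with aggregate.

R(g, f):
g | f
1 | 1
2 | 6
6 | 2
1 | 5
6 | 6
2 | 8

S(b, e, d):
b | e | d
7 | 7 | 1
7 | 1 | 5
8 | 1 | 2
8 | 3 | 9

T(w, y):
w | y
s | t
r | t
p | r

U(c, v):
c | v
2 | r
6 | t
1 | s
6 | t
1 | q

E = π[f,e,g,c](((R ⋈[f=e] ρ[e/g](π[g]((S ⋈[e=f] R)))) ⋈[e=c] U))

Stepwise |·|:
  R → 6
  S → 4
  R → 6
  (S ⋈[e=f] R) → 2
  π[g]((S ⋈[e=f] R)) → 2
  ρ[e/g](π[g]((S ⋈[e=f] R))) → 2
  (R ⋈[f=e] ρ[e/g](π[g]((S ⋈[e=f] R)))) → 2
  U → 5
  ((R ⋈[f=e] ρ[e/g](π[g]((S ⋈[e=f] R)))) ⋈[e=c] U) → 4
  π[f,e,g,c](((R ⋈[f=e] ρ[e/g](π[g]((S ⋈[e=f] R)))) ⋈[e=c] U)) → 4

|E| = 4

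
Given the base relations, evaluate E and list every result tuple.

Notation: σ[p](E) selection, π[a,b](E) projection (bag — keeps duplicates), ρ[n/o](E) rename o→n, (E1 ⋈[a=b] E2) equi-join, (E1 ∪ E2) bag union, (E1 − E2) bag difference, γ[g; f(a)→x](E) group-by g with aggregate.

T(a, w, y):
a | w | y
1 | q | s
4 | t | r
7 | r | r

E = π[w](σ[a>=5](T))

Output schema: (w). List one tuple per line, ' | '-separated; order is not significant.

Stepwise |·|:
  T → 3
  σ[a>=5](T) → 1
  π[w](σ[a>=5](T)) → 1

== RESULT ==
w
r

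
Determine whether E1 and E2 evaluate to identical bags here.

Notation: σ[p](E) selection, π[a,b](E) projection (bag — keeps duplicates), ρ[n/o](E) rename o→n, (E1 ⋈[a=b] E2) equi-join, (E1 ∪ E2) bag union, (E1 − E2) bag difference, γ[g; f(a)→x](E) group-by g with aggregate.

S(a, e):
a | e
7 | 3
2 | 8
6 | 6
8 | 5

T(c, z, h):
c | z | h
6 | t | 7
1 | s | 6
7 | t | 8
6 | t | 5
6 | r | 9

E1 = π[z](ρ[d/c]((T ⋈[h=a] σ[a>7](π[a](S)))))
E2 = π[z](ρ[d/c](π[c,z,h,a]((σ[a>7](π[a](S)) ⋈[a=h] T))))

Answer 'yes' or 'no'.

E1 per-node cardinality:
  T → 5
  S → 4
  π[a](S) → 4
  σ[a>7](π[a](S)) → 1
  (T ⋈[h=a] σ[a>7](π[a](S))) → 1
  ρ[d/c]((T ⋈[h=a] σ[a>7](π[a](S)))) → 1
  π[z](ρ[d/c]((T ⋈[h=a] σ[a>7](π[a](S))))) → 1
E2 per-node cardinality:
  S → 4
  π[a](S) → 4
  σ[a>7](π[a](S)) → 1
  T → 5
  (σ[a>7](π[a](S)) ⋈[a=h] T) → 1
  π[c,z,h,a]((σ[a>7](π[a](S)) ⋈[a=h] T)) → 1
  ρ[d/c](π[c,z,h,a]((σ[a>7](π[a](S)) ⋈[a=h] T))) → 1
  π[z](ρ[d/c](π[c,z,h,a]((σ[a>7](π[a](S)) ⋈[a=h] T)))) → 1

E1 and E2 produce the same multiset:
z
t

yes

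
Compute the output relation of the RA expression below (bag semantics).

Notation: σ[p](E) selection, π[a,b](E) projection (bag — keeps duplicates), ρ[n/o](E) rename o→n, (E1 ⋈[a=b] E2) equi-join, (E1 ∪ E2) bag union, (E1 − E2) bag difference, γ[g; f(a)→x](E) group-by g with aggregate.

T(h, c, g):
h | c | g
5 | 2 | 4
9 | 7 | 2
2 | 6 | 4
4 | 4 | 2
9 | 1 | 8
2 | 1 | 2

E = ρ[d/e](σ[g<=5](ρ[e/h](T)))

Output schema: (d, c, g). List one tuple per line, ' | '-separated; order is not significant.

Stepwise |·|:
  T → 6
  ρ[e/h](T) → 6
  σ[g<=5](ρ[e/h](T)) → 5
  ρ[d/e](σ[g<=5](ρ[e/h](T))) → 5

== RESULT ==
d | c | g
2 | 1 | 2
2 | 6 | 4
4 | 4 | 2
5 | 2 | 4
9 | 7 | 2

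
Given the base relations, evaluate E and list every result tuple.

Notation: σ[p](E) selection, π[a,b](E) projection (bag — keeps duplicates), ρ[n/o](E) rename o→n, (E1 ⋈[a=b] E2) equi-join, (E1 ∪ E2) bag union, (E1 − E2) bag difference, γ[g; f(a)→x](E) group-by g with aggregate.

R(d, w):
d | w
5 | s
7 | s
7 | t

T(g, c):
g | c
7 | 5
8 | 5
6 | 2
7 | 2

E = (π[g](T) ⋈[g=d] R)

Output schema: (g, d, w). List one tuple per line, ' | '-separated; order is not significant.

Per-node cardinality:
  T → 4
  π[g](T) → 4
  R → 3
  (π[g](T) ⋈[g=d] R) → 4

== RESULT ==
g | d | w
7 | 7 | s
7 | 7 | s
7 | 7 | t
7 | 7 | t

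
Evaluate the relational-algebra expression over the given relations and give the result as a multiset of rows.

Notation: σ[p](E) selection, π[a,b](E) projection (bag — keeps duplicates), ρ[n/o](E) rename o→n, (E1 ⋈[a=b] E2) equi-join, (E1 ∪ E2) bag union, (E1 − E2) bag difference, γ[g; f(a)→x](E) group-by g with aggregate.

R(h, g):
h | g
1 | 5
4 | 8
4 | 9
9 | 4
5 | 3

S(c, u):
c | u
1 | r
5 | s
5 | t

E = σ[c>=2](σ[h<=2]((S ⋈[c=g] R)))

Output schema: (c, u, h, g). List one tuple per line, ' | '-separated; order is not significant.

Per-node cardinality:
  S → 3
  R → 5
  (S ⋈[c=g] R) → 2
  σ[h<=2]((S ⋈[c=g] R)) → 2
  σ[c>=2](σ[h<=2]((S ⋈[c=g] R))) → 2

== RESULT ==
c | u | h | g
5 | s | 1 | 5
5 | t | 1 | 5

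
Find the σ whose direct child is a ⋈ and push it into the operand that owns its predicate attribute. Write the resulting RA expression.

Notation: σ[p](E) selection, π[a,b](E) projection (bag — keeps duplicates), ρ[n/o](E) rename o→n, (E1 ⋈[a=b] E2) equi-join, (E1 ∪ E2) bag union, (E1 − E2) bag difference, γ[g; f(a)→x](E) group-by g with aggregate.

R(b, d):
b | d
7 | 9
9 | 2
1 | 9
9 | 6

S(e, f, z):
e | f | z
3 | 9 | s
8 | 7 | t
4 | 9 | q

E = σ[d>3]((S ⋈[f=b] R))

σ filters on d, owned by the right side.
E' = (S ⋈[f=b] σ[d>3](R))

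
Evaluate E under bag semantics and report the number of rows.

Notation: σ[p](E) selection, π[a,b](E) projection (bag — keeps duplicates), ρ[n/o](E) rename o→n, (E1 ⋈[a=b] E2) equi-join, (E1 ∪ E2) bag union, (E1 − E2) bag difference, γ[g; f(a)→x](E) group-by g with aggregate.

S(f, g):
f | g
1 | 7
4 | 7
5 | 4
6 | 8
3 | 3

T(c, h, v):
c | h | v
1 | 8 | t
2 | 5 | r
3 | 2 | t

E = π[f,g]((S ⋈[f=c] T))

Stepwise |·|:
  S → 5
  T → 3
  (S ⋈[f=c] T) → 2
  π[f,g]((S ⋈[f=c] T)) → 2

|E| = 2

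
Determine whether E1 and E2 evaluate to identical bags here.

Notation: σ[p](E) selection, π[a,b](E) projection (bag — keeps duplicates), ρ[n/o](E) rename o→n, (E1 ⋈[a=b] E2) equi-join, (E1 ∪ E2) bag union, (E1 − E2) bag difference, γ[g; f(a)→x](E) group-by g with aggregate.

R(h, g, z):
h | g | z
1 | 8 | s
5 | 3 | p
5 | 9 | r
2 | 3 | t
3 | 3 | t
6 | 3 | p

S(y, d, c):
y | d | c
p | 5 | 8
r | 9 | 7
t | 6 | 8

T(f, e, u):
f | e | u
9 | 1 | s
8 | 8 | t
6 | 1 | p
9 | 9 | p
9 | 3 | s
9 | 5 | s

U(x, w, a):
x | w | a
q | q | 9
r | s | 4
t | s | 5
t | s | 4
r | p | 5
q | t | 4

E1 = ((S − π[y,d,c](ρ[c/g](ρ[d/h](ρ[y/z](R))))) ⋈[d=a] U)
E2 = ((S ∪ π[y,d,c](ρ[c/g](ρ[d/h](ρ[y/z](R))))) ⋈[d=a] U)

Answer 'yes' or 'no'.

E1 per-node cardinality:
  S → 3
  R → 6
  ρ[y/z](R) → 6
  ρ[d/h](ρ[y/z](R)) → 6
  ρ[c/g](ρ[d/h](ρ[y/z](R))) → 6
  π[y,d,c](ρ[c/g](ρ[d/h](ρ[y/z](R)))) → 6
  (S − π[y,d,c](ρ[c/g](ρ[d/h](ρ[y/z](R))))) → 3
  U → 6
  ((S − π[y,d,c](ρ[c/g](ρ[d/h](ρ[y/z](R))))) ⋈[d=a] U) → 3
E2 per-node cardinality:
  S → 3
  R → 6
  ρ[y/z](R) → 6
  ρ[d/h](ρ[y/z](R)) → 6
  ρ[c/g](ρ[d/h](ρ[y/z](R))) → 6
  π[y,d,c](ρ[c/g](ρ[d/h](ρ[y/z](R)))) → 6
  (S ∪ π[y,d,c](ρ[c/g](ρ[d/h](ρ[y/z](R))))) → 9
  U → 6
  ((S ∪ π[y,d,c](ρ[c/g](ρ[d/h](ρ[y/z](R))))) ⋈[d=a] U) → 7

E1 result:
y | d | c | x | w | a
p | 5 | 8 | r | p | 5
p | 5 | 8 | t | s | 5
r | 9 | 7 | q | q | 9
E2 result:
y | d | c | x | w | a
p | 5 | 3 | r | p | 5
p | 5 | 3 | t | s | 5
p | 5 | 8 | r | p | 5
p | 5 | 8 | t | s | 5
r | 5 | 9 | r | p | 5
r | 5 | 9 | t | s | 5
r | 9 | 7 | q | q | 9
Witness: ('r', 5, 9, 'r', 'p', 5) appears 0× in E1 but 1× in E2.

no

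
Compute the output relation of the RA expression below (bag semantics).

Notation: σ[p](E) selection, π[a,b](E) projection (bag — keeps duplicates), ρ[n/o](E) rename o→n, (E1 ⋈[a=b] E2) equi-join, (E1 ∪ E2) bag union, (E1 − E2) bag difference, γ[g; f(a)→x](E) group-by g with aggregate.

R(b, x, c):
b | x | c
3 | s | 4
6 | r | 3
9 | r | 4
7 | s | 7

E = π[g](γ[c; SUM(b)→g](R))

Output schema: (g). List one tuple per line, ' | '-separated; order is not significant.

Row counts bottom-up:
  R → 4
  γ[c; SUM(b)→g](R) → 3
  π[g](γ[c; SUM(b)→g](R)) → 3

== RESULT ==
g
6
7
12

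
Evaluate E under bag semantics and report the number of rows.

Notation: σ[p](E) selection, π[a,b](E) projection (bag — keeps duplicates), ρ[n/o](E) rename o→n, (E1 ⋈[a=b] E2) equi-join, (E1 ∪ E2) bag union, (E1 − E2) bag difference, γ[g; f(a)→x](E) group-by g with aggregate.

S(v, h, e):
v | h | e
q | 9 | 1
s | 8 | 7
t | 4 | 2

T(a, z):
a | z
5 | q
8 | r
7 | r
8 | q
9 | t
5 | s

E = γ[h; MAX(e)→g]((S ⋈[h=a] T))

Subexpression sizes:
  S → 3
  T → 6
  (S ⋈[h=a] T) → 3
  γ[h; MAX(e)→g]((S ⋈[h=a] T)) → 2

|E| = 2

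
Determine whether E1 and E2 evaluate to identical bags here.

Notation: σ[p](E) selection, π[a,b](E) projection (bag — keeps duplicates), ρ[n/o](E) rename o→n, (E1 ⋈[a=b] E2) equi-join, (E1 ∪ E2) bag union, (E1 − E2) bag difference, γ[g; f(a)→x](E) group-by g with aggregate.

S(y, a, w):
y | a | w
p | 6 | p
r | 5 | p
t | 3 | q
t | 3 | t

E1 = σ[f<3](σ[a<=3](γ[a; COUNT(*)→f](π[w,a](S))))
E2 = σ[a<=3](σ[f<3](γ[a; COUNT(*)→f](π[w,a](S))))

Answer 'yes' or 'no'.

E1 row counts bottom-up:
  S → 4
  π[w,a](S) → 4
  γ[a; COUNT(*)→f](π[w,a](S)) → 3
  σ[a<=3](γ[a; COUNT(*)→f](π[w,a](S))) → 1
  σ[f<3](σ[a<=3](γ[a; COUNT(*)→f](π[w,a](S)))) → 1
E2 row counts bottom-up:
  S → 4
  π[w,a](S) → 4
  γ[a; COUNT(*)→f](π[w,a](S)) → 3
  σ[f<3](γ[a; COUNT(*)→f](π[w,a](S))) → 3
  σ[a<=3](σ[f<3](γ[a; COUNT(*)→f](π[w,a](S)))) → 1

E1 and E2 produce the same multiset:
a | f
3 | 2

yes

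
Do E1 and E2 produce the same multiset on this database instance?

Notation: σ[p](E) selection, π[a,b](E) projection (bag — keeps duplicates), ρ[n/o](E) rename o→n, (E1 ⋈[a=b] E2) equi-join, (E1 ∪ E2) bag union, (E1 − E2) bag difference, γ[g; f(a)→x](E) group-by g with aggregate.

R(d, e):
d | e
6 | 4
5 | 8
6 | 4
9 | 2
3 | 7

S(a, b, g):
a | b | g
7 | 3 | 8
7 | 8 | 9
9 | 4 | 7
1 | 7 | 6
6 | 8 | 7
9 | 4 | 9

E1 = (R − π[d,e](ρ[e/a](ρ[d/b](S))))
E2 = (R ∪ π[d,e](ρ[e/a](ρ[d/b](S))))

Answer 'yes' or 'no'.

E1 stepwise |·|:
  R → 5
  S → 6
  ρ[d/b](S) → 6
  ρ[e/a](ρ[d/b](S)) → 6
  π[d,e](ρ[e/a](ρ[d/b](S))) → 6
  (R − π[d,e](ρ[e/a](ρ[d/b](S)))) → 4
E2 stepwise |·|:
  R → 5
  S → 6
  ρ[d/b](S) → 6
  ρ[e/a](ρ[d/b](S)) → 6
  π[d,e](ρ[e/a](ρ[d/b](S))) → 6
  (R ∪ π[d,e](ρ[e/a](ρ[d/b](S)))) → 11

E1 result:
d | e
5 | 8
6 | 4
6 | 4
9 | 2
E2 result:
d | e
3 | 7
3 | 7
4 | 9
4 | 9
5 | 8
6 | 4
6 | 4
7 | 1
8 | 6
8 | 7
9 | 2
Witness: (7, 1) appears 0× in E1 but 1× in E2.

no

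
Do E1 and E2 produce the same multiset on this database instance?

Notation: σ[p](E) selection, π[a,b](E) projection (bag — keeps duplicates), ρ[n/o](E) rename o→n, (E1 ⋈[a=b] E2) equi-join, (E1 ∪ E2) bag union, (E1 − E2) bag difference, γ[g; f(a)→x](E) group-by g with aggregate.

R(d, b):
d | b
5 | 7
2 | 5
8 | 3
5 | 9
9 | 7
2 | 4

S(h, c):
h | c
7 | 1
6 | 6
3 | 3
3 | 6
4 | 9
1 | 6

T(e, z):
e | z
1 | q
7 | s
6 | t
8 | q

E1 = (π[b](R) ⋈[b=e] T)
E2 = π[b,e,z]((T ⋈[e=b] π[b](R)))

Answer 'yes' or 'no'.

E1 stepwise |·|:
  R → 6
  π[b](R) → 6
  T → 4
  (π[b](R) ⋈[b=e] T) → 2
E2 stepwise |·|:
  T → 4
  R → 6
  π[b](R) → 6
  (T ⋈[e=b] π[b](R)) → 2
  π[b,e,z]((T ⋈[e=b] π[b](R))) → 2

E1 and E2 produce the same multiset:
b | e | z
7 | 7 | s
7 | 7 | s

yes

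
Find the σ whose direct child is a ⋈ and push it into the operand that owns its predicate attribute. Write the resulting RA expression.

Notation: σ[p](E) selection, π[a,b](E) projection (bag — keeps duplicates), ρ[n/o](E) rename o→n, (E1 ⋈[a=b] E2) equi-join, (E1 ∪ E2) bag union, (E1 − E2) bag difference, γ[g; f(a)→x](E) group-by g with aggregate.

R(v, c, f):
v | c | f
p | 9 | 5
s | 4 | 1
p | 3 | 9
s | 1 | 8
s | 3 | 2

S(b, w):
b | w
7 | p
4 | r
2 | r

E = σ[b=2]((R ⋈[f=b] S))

σ filters on b, owned by the right side.
E' = (R ⋈[f=b] σ[b=2](S))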